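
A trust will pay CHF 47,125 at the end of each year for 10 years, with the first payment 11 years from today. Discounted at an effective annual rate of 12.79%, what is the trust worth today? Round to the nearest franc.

PV at t=10 (ordinary 10-year annuity): 47125 × a(10|0.1279) = 47125 × 5.472092 = 257,872.3569
Discount back 10 years: 257,872.3569 × (1+0.1279)^(−10) = 257,872.3569 × 0.300119 = 77,392.4906

CHF 77,392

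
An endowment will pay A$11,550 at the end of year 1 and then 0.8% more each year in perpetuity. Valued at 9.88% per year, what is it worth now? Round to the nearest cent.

PV = D₁/(r − g) = 11550/(0.0988 − 0.008) = 127,202.6432

A$127,202.64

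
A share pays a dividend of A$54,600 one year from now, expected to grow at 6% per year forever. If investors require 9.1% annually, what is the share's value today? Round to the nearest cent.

A$1,761,290.32

PV = PMT / (i − g) = 54600 / (0.091 − 0.06) = 54600 / 0.031000 = 1,761,290.3226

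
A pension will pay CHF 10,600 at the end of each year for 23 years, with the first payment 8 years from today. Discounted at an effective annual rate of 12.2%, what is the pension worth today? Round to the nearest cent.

PV at t=7 (ordinary 23-year annuity): 10600 × a(23|0.122) = 10600 × 7.616218 = 80,731.9142
Discount back 7 years: 80,731.9142 × (1+0.122)^(−7) = 80,731.9142 × 0.446735 = 36,065.7736

CHF 36,065.77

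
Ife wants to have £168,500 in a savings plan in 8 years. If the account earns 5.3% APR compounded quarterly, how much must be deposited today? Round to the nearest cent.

£110,577.89

i = 0.053/4 = 0.01325 per quarter; n = 8·4 = 32.
PV = FV·(1+i)^(−n) = 168,500 × 0.656249 = 110,577.8924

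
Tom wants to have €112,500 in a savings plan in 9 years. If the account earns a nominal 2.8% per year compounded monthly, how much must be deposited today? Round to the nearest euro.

i = 0.028/12 = 0.00233333 per month; n = 9·12 = 108.
PV = FV·(1+i)^(−n) = 112,500 × 0.777473 = 87,465.7043

€87,466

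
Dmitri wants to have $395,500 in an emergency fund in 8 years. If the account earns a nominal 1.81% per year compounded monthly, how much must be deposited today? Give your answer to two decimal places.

$342,222.08

With 12 periods per year: i = 0.00150833, n = 96.
PV = 395,500 / (1 + 0.00150833)^96 = 395,500 / 1.155682 = 342,222.0792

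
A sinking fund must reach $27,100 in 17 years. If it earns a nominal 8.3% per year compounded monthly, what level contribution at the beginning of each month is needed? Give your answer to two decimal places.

$60.44

i = 0.083/12 = 0.00691667 per month; n = 17·12 = 204.
PMT = 27100 / ( [(1+0.00691667)^204 − 1] / 0.00691667 × (1+i) ) = 27100 / 448.408342 = 60.4360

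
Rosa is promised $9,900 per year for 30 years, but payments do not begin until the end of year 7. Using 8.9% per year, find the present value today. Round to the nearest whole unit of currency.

PV at t=6 (ordinary 30-year annuity): 9900 × a(30|0.089) = 9900 × 10.365445 = 102,617.9093
Discount back 6 years: 102,617.9093 × (1+0.089)^(−6) = 102,617.9093 × 0.599560 = 61,525.6037

$61,526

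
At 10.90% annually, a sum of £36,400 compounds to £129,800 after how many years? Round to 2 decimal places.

(1+i)^n = 129800/36400 = 3.56593, so n = ln 3.56593 / ln 1.109 = 12.2892 years

12.29 years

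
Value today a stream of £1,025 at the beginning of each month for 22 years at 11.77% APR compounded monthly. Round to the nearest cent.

With 12 periods per year: i = 0.00980833, n = 264.
PV = 1025 × [1 − (1+0.00980833)^(−264)] / 0.00980833 × (1+i) = 1025 × 95.127742 = 97,505.9358
(annuity-due: payments at period start, so ×(1+i).)

£97,505.94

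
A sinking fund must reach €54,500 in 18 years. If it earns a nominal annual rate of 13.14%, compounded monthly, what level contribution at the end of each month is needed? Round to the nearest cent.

With 12 periods per year: i = 0.01095, n = 216.
PMT = 54500 / ( [(1+0.01095)^216 − 1] / 0.01095 ) = 54500 / 868.509570 = 62.7512

€62.75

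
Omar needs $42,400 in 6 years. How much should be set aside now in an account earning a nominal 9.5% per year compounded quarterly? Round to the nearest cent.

$24,138.59

With 4 periods per year: i = 0.02375, n = 24.
PV = FV·(1+i)^(−n) = 42,400 × 0.569306 = 24,138.5902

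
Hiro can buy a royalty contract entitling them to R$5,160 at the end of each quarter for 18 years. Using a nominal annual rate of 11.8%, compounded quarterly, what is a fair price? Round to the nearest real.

Periodic rate i = 0.118/4 = 0.0295; n = 18 × 4 = 72 periods.
PV = PMT · [1 − (1+i)^(−n)] / i = 5160 · 29.719225 = 153,351.1999

R$153,351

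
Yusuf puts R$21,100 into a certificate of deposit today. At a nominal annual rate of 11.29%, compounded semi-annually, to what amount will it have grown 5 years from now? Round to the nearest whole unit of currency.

R$36,540

i = 0.1129/2 = 0.05645 per half-year; n = 5·2 = 10.
21,100 × (1+0.05645)^10 = 21,100 × 1.731767 = 36,540.2850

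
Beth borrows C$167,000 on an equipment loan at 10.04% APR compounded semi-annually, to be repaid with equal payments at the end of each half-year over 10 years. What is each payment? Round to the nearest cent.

C$13,423.25

i = 0.1004/2 = 0.0502 per half-year; n = 10·2 = 20.
PMT = 167000 / ( [1 − (1+0.0502)^(−20)] / 0.0502 ) = 167000 / 12.441104 = 13,423.2461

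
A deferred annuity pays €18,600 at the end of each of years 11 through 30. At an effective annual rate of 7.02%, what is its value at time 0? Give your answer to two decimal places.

Value one period before first payment (t=10): 18600 × [1 − (1+0.0702)^(−20)] / 0.0702 = 18600 × 10.577566 = 196,742.7337
PV₀ = 196,742.7337 / (1+0.0702)^10 = 196,742.7337 / 1.970831 = 99,827.2793

€99,827.28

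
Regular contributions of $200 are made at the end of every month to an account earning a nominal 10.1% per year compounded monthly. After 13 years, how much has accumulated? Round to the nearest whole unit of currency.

$64,086

i = 0.101/12 = 0.00841667 per month; n = 13·12 = 156.
FV = 200 × [(1+0.00841667)^156 − 1] / 0.00841667 = 200 × 320.428435 = 64,085.6870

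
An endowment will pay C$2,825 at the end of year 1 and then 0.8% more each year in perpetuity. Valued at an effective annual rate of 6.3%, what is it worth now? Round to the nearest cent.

PV = D₁/(r − g) = 2825/(0.063 − 0.008) = 51,363.6364

C$51,363.64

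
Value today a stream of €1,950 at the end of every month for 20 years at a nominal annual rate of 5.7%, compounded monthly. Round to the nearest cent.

i = 0.057/12 = 0.00475 per month; n = 20·12 = 240.
PV = 1950 × [1 − (1+0.00475)^(−240)] / 0.00475 = 1950 × 143.014028 = 278,877.3553

€278,877.36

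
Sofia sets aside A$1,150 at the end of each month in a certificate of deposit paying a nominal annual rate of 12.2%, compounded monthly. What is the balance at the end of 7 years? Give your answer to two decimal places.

A$151,451.28

Periodic rate i = 0.122/12 = 0.0101667; n = 7 × 12 = 84 periods.
FV = PMT · [(1+i)^n − 1] / i = 1150 · 131.696762 = 151,451.2758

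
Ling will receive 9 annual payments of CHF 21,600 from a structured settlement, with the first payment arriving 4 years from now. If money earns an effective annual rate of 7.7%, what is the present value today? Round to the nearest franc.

Value one period before first payment (t=3): 21600 × [1 − (1+0.077)^(−9)] / 0.077 = 21600 × 6.325576 = 136,632.4346
PV₀ = 136,632.4346 / (1+0.077)^3 = 136,632.4346 / 1.249244 = 109,372.1368

CHF 109,372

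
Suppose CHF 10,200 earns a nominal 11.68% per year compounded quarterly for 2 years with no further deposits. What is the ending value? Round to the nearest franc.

CHF 12,841

Periodic rate i = 0.1168/4 = 0.0292; n = 2 × 4 = 8 periods.
FV = PV·(1+i)^n = 10,200 × 1.258920 = 12,840.9866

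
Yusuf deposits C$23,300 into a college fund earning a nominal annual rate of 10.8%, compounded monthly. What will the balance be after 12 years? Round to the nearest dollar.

i = 0.108/12 = 0.009 per month; n = 12·12 = 144.
23,300 × (1+0.009)^144 = 23,300 × 3.633523 = 84,661.0907

C$84,661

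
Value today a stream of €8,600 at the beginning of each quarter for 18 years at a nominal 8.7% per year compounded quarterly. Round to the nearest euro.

€318,186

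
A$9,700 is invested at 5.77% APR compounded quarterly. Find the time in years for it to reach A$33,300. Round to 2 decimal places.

Periodic rate i = 0.0577/4 = 0.014425.
n = ln(33300/9700) / ln(1+0.014425) = ln(3.43299) / 0.014322 = 86.1218 quarters
= 86.1218/4 years

21.53 years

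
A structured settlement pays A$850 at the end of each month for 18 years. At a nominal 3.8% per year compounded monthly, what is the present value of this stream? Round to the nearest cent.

With 12 periods per year: i = 0.00316667, n = 216.
PV = PMT · [1 − (1+i)^(−n)] / i = 850 · 156.271518 = 132,830.7907

A$132,830.79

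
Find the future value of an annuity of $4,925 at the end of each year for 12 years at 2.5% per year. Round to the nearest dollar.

FV = 4925 × [(1+0.025)^12 − 1] / 0.025 = 4925 × 13.795553 = 67,943.0984

$67,943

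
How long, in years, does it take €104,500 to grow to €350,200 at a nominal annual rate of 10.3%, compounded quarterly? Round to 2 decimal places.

Periodic rate i = 0.103/4 = 0.02575.
n = ln(350200/104500) / ln(1+0.02575) = ln(3.35120) / 0.025424 = 47.5659 quarters
= 47.5659/4 years

11.89 years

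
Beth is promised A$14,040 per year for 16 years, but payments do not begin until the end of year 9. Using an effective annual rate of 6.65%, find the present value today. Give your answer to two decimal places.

A$81,113.45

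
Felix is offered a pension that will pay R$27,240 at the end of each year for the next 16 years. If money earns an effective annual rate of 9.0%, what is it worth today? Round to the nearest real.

R$226,434

PV = 27240 × [1 − (1+0.09)^(−16)] / 0.09 = 27240 × 8.312558 = 226,434.0852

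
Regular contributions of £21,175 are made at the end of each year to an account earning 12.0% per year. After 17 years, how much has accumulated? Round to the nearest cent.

FV = PMT · [(1+i)^n − 1] / i = 21175 · 48.883674 = 1,035,111.7984

£1,035,111.80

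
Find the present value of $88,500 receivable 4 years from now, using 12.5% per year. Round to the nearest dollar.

PV = 88,500 / (1 + 0.125)^4 = 88,500 / 1.601807 = 55,250.1143

$55,250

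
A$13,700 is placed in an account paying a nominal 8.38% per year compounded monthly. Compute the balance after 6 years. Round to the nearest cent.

A$22,611.27

Periodic rate i = 0.0838/12 = 0.00698333; n = 6 × 12 = 72 periods.
FV = PV·(1+i)^n = 13,700 × 1.650457 = 22,611.2677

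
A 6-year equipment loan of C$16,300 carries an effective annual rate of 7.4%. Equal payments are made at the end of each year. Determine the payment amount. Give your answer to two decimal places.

PMT = 16300 / ( [1 − (1+0.074)^(−6)] / 0.074 ) = 16300 / 4.708245 = 3,462.0117

C$3,462.01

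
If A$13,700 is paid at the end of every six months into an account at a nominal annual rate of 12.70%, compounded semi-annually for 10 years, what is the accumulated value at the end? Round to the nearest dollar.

i = 0.127/2 = 0.0635 per half-year; n = 10·2 = 20.
Accumulation factor s(20|0.0635) = 38.200069; FV = 13700 × 38.200069 = 523,340.9481

A$523,341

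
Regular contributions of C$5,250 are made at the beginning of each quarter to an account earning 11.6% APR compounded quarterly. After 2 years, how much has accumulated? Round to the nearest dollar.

i = 0.116/4 = 0.029 per quarter; n = 2·4 = 8.
Accumulation factor s(8|0.029) × (1+i) = 9.117808; FV = 5250 × 9.117808 = 47,868.4913
Payments are at the start of each period, so multiply by (1+i).

C$47,868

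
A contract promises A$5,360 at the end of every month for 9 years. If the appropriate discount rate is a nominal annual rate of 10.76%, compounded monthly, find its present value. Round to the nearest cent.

i = 0.1076/12 = 0.00896667 per month; n = 9·12 = 108.
Annuity factor a(108|0.00896667) = 68.996398; PV = 5360 × 68.996398 = 369,820.6954

A$369,820.70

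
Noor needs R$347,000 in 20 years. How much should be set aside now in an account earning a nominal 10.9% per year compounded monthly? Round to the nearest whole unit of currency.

With 12 periods per year: i = 0.00908333, n = 240.
Discount factor = (1+0.00908333)^(−240) = 0.114159; PV = 347,000 × 0.114159 = 39,613.3453

R$39,613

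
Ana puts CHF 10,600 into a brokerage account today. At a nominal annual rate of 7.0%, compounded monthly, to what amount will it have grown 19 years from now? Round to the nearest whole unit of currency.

CHF 39,924

With 12 periods per year: i = 0.00583333, n = 228.
10,600 × (1+0.00583333)^228 = 10,600 × 3.766461 = 39,924.4874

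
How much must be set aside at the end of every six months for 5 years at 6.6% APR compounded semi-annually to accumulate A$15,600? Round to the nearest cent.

With 2 periods per year: i = 0.033, n = 10.
PMT = 15600 / ( [(1+0.033)^10 − 1] / 0.033 ) = 15600 / 11.623534 = 1,342.1047

A$1,342.10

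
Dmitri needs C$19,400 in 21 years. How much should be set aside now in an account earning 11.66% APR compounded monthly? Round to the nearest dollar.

C$1,696

With 12 periods per year: i = 0.00971667, n = 252.
PV = FV·(1+i)^(−n) = 19,400 × 0.087442 = 1,696.3734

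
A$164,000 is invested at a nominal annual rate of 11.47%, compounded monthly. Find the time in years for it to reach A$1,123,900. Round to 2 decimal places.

Periodic rate i = 0.1147/12 = 0.00955833.
(1+i)^n = 1.1239e+06/164000 = 6.85305, so n = ln 6.85305 / ln 1.00956 = 202.3237 months
= 202.3237/12 years

16.86 years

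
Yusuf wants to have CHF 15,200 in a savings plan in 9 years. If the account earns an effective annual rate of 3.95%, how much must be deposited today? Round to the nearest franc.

Discount factor = (1+0.0395)^(−9) = 0.705634; PV = 15,200 × 0.705634 = 10,725.6382

CHF 10,726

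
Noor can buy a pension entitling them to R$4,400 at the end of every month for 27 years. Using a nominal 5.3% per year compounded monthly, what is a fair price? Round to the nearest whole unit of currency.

R$757,307

i = 0.053/12 = 0.00441667 per month; n = 27·12 = 324.
Annuity factor a(324|0.00441667) = 172.115277; PV = 4400 × 172.115277 = 757,307.2181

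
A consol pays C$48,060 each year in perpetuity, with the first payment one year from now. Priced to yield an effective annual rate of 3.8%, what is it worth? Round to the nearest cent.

C$1,264,736.84

PV = C/r = 48060/0.038 = 1,264,736.8421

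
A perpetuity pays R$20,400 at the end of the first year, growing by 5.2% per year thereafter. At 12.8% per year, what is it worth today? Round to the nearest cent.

R$268,421.05

PV = PMT / (i − g) = 20400 / (0.128 − 0.052) = 20400 / 0.076000 = 268,421.0526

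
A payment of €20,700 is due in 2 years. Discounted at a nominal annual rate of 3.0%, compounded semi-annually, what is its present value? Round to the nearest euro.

€19,503

Periodic rate i = 0.03/2 = 0.015; n = 2 × 2 = 4 periods.
Discount factor = (1+0.015)^(−4) = 0.942184; PV = 20,700 × 0.942184 = 19,503.2136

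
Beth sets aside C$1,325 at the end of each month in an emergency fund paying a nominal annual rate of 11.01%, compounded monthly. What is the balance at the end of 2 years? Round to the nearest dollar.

i = 0.1101/12 = 0.009175 per month; n = 2·12 = 24.
Accumulation factor s(24|0.009175) = 26.711199; FV = 1325 × 26.711199 = 35,392.3384

C$35,392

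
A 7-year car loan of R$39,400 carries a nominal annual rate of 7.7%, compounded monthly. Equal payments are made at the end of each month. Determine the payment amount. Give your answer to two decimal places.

R$608.22

i = 0.077/12 = 0.00641667 per month; n = 7·12 = 84.
PMT = 39400 / ( [1 − (1+0.00641667)^(−84)] / 0.00641667 ) = 39400 / 64.778710 = 608.2245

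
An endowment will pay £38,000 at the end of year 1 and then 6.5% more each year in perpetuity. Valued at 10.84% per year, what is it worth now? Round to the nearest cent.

£875,576.04

PV = D₁/(r − g) = 38000/(0.1084 − 0.065) = 875,576.0369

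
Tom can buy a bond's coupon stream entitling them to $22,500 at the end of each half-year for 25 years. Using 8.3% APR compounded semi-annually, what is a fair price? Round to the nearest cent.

i = 0.083/2 = 0.0415 per half-year; n = 25·2 = 50.
Annuity factor a(50|0.0415) = 20.941467; PV = 22500 × 20.941467 = 471,183.0012

$471,183.00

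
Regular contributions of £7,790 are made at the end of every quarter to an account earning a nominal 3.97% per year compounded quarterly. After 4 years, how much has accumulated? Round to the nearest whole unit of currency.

i = 0.0397/4 = 0.009925 per quarter; n = 4·4 = 16.
Accumulation factor s(16|0.009925) = 17.247986; FV = 7790 × 17.247986 = 134,361.8084

£134,362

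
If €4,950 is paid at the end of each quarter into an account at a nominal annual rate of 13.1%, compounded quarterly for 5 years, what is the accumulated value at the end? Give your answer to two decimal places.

Periodic rate i = 0.131/4 = 0.03275; n = 5 × 4 = 20 periods.
Accumulation factor s(20|0.03275) = 27.634806; FV = 4950 × 27.634806 = 136,792.2881

€136,792.29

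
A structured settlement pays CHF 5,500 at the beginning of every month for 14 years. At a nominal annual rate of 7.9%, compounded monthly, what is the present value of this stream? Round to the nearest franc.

CHF 561,682

With 12 periods per year: i = 0.00658333, n = 168.
Annuity factor a(168|0.00658333) × (1+i) = 102.123916; PV = 5500 × 102.123916 = 561,681.5404
Payments are at the start of each period, so multiply by (1+i).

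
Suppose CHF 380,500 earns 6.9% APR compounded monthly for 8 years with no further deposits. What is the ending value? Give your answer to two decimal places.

CHF 659,779.20

With 12 periods per year: i = 0.00575, n = 96.
380,500 × (1+0.00575)^96 = 380,500 × 1.733980 = 659,779.2007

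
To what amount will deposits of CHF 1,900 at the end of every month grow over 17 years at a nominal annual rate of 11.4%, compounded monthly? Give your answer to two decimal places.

Periodic rate i = 0.114/12 = 0.0095; n = 17 × 12 = 204 periods.
FV = 1900 × [(1+0.0095)^204 − 1] / 0.0095 = 1900 × 619.116663 = 1,176,321.6601

CHF 1,176,321.66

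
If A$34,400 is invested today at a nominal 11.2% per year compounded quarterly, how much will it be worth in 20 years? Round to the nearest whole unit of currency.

Periodic rate i = 0.112/4 = 0.028; n = 20 × 4 = 80 periods.
FV = 34,400 × (1 + 0.028)^80 = 313,334.0667

A$313,334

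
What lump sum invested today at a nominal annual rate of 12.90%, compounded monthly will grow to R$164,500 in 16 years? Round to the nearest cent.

With 12 periods per year: i = 0.01075, n = 192.
PV = FV·(1+i)^(−n) = 164,500 × 0.128351 = 21,113.7756

R$21,113.78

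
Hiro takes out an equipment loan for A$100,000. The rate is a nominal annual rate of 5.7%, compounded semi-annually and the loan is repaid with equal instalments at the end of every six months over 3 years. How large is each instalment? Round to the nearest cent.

With 2 periods per year: i = 0.0285, n = 6.
PMT = 100000 / ( [1 − (1+0.0285)^(−6)] / 0.0285 ) = 100000 / 5.444227 = 18,368.0799

A$18,368.08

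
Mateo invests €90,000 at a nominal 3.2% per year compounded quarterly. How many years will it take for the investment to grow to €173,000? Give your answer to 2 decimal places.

Periodic rate i = 0.032/4 = 0.008.
n = ln(173000/90000) / ln(1+0.008) = ln(1.92222) / 0.007968 = 82.0115 quarters
= 82.0115/4 years

20.50 years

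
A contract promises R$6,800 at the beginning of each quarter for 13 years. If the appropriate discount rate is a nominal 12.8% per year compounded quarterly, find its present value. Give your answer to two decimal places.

R$176,672.06

With 4 periods per year: i = 0.032, n = 52.
PV = PMT · [1 − (1+i)^(−n)] / i × (1+i) = 6800 · 25.981185 = 176,672.0574
(annuity-due: payments at period start, so ×(1+i).)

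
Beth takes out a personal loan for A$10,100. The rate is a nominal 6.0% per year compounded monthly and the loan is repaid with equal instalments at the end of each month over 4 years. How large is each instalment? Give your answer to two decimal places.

A$237.20

i = 0.06/12 = 0.005 per month; n = 4·12 = 48.
PMT = 10100 / ( [1 − (1+0.005)^(−48)] / 0.005 ) = 10100 / 42.580318 = 237.1988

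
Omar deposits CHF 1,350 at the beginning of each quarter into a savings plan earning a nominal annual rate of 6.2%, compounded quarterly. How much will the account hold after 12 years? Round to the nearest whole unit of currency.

CHF 96,616

With 4 periods per year: i = 0.0155, n = 48.
FV = 1350 × [(1+0.0155)^48 − 1] / 0.0155 × (1+i) = 1350 × 71.567237 = 96,615.7705
(Beginning-of-period payments → annuity-due factor ×(1+i).)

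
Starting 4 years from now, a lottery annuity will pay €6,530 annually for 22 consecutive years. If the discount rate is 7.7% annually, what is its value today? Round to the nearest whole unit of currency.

€54,610

PV at t=3 (ordinary 22-year annuity): 6530 × a(22|0.077) = 6530 × 10.447422 = 68,221.6647
Discount back 3 years: 68,221.6647 × (1+0.077)^(−3) = 68,221.6647 × 0.800484 = 54,610.3805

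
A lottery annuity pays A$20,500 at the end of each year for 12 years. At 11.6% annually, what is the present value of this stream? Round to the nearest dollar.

A$129,374

PV = PMT · [1 − (1+i)^(−n)] / i = 20500 · 6.310904 = 129,373.5325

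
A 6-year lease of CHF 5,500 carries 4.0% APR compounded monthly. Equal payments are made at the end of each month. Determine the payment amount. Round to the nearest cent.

CHF 86.05

Periodic rate i = 0.04/12 = 0.00333333; n = 6 × 12 = 72 periods.
Annuity-PV factor = 63.917437; PMT = 5500 / 63.917437 = 86.0485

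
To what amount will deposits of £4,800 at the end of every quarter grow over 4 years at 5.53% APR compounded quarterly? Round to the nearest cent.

£85,300.83

Periodic rate i = 0.0553/4 = 0.013825; n = 4 × 4 = 16 periods.
FV = PMT · [(1+i)^n − 1] / i = 4800 · 17.771006 = 85,300.8287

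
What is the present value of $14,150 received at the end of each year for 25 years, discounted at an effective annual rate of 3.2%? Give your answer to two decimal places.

Annuity factor a(25|0.032) = 17.031375; PV = 14150 × 17.031375 = 240,993.9613

$240,993.96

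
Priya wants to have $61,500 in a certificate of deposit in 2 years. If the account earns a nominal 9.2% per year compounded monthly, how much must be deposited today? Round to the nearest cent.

With 12 periods per year: i = 0.00766667, n = 24.
PV = FV·(1+i)^(−n) = 61,500 × 0.832520 = 51,199.9689

$51,199.97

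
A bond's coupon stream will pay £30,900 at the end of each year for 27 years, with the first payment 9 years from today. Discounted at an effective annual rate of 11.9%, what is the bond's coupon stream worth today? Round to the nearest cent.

£100,551.90

PV at t=8 (ordinary 27-year annuity): 30900 × a(27|0.119) = 30900 × 7.999678 = 247,190.0539
PV₀ = 247,190.0539 / (1+0.119)^8 = 247,190.0539 / 2.458333 = 100,551.9043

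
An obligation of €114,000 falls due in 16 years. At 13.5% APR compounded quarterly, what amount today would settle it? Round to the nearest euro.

Periodic rate i = 0.135/4 = 0.03375; n = 16 × 4 = 64 periods.
PV = 114,000 / (1 + 0.03375)^64 = 114,000 / 8.367456 = 13,624.2125

€13,624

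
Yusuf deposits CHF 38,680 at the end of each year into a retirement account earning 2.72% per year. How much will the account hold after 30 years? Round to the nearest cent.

CHF 1,758,972.04

FV = 38680 × [(1+0.0272)^30 − 1] / 0.0272 = 38680 × 45.474975 = 1,758,972.0423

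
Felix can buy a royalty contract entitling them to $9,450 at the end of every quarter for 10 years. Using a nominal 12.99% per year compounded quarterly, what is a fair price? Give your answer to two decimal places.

$209,952.80

With 4 periods per year: i = 0.032475, n = 40.
PV = PMT · [1 − (1+i)^(−n)] / i = 9450 · 22.217228 = 209,952.8043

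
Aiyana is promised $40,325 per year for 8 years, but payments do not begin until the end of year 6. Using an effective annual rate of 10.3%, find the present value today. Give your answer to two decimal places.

$130,345.74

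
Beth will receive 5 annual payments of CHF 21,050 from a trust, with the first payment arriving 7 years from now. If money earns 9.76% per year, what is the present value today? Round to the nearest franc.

CHF 45,918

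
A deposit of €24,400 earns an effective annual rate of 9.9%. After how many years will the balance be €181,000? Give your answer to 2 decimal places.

(1+i)^n = 181000/24400 = 7.41803, so n = ln 7.41803 / ln 1.099 = 21.2277 years

21.23 years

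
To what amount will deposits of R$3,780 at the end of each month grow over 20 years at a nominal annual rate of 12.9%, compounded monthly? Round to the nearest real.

R$4,225,398

Periodic rate i = 0.129/12 = 0.01075; n = 20 × 12 = 240 periods.
Accumulation factor s(240|0.01075) = 1117.830065; FV = 3780 × 1117.830065 = 4,225,397.6450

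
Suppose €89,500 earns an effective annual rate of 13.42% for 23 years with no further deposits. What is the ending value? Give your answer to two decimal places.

89,500 × (1+0.1342)^23 = 89,500 × 18.107637 = 1,620,633.5419

€1,620,633.54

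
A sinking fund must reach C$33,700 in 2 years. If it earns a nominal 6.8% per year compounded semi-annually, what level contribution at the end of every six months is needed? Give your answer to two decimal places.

C$8,007.29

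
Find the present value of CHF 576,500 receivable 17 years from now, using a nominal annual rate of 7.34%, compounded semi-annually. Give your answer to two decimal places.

CHF 169,275.44

i = 0.0734/2 = 0.0367 per half-year; n = 17·2 = 34.
PV = 576,500 / (1 + 0.0367)^34 = 576,500 / 3.405692 = 169,275.4439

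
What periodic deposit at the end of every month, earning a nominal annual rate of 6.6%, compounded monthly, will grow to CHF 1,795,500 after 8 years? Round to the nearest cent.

CHF 14,248.22

Periodic rate i = 0.066/12 = 0.0055; n = 8 × 12 = 96 periods.
FV-annuity factor = 126.015760; PMT = 1.7955e+06 / 126.015760 = 14,248.2178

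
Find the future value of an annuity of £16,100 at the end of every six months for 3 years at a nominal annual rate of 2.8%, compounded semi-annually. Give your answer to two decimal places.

£100,044.78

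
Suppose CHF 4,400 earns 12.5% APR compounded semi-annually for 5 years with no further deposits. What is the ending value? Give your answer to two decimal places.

CHF 8,067.56

With 2 periods per year: i = 0.0625, n = 10.
FV = PV·(1+i)^n = 4,400 × 1.833536 = 8,067.5574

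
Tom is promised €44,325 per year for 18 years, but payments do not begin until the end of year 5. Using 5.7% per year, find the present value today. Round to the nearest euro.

PV at t=4 (ordinary 18-year annuity): 44325 × a(18|0.057) = 44325 × 11.075780 = 490,933.9396
Discount back 4 years: 490,933.9396 × (1+0.057)^(−4) = 490,933.9396 × 0.801125 = 393,299.2406

€393,299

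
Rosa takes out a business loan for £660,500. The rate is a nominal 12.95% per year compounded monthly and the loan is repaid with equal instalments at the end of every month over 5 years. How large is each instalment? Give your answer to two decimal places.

Periodic rate i = 0.1295/12 = 0.0107917; n = 5 × 12 = 60 periods.
Annuity-PV factor = 43.999588; PMT = 660500 / 43.999588 = 15,011.5043

£15,011.50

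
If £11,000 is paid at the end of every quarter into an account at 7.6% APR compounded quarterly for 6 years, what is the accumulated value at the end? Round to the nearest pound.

With 4 periods per year: i = 0.019, n = 24.
Accumulation factor s(24|0.019) = 30.053437; FV = 11000 × 30.053437 = 330,587.8085

£330,588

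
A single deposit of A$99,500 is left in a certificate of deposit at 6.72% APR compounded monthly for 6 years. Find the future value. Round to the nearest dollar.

With 12 periods per year: i = 0.0056, n = 72.
99,500 × (1+0.0056)^72 = 99,500 × 1.494924 = 148,744.9183

A$148,745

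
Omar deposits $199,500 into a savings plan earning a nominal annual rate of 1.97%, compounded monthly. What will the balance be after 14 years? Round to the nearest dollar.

$262,799

With 12 periods per year: i = 0.00164167, n = 168.
FV = PV·(1+i)^n = 199,500 × 1.317286 = 262,798.6364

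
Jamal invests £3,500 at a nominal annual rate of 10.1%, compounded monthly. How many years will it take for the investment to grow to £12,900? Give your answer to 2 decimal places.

12.97 years

Periodic rate i = 0.101/12 = 0.00841667.
n = ln(12900/3500) / ln(1+0.00841667) = ln(3.68571) / 0.008381 = 155.6372 months
= 155.6372/12 years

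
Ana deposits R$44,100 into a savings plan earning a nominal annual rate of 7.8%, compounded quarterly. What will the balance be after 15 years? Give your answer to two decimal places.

Periodic rate i = 0.078/4 = 0.0195; n = 15 × 4 = 60 periods.
FV = 44,100 × (1 + 0.0195)^60 = 140,498.7293

R$140,498.73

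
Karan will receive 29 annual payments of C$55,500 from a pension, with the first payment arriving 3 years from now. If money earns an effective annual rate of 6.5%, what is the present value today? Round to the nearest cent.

Value one period before first payment (t=2): 55500 × [1 − (1+0.065)^(−29)] / 0.065 = 55500 × 12.907490 = 716,365.6861
PV₀ = 716,365.6861 / (1+0.065)^2 = 716,365.6861 / 1.134225 = 631,590.4570

C$631,590.46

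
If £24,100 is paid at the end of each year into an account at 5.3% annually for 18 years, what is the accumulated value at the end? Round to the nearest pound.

Accumulation factor s(18|0.053) = 28.932837; FV = 24100 × 28.932837 = 697,281.3616

£697,281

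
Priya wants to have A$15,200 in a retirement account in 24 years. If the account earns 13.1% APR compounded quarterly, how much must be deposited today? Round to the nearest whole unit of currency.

A$689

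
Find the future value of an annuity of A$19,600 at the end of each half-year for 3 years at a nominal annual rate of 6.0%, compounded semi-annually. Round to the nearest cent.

A$126,780.83

i = 0.06/2 = 0.03 per half-year; n = 3·2 = 6.
Accumulation factor s(6|0.03) = 6.468410; FV = 19600 × 6.468410 = 126,780.8337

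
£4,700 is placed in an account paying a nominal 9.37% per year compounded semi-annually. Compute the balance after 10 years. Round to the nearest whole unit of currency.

With 2 periods per year: i = 0.04685, n = 20.
FV = 4,700 × (1 + 0.04685)^20 = 11,743.2148

£11,743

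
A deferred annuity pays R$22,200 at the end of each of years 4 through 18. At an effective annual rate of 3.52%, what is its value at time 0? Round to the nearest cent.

R$230,153.47

PV at t=3 (ordinary 15-year annuity): 22200 × a(15|0.0352) = 22200 × 11.501046 = 255,323.2264
Discount back 3 years: 255,323.2264 × (1+0.0352)^(−3) = 255,323.2264 × 0.901420 = 230,153.4736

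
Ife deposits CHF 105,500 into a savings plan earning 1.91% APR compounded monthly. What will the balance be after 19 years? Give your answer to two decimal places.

i = 0.0191/12 = 0.00159167 per month; n = 19·12 = 228.
FV = 105,500 × (1 + 0.00159167)^228 = 151,611.6703

CHF 151,611.67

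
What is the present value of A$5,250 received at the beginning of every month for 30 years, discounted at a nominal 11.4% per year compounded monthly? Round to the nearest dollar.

A$539,335

With 12 periods per year: i = 0.0095, n = 360.
PV = PMT · [1 − (1+i)^(−n)] / i × (1+i) = 5250 · 102.730461 = 539,334.9219
Payments are at the start of each period, so multiply by (1+i).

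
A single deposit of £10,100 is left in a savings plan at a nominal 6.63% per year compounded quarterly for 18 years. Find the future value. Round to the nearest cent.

Periodic rate i = 0.0663/4 = 0.016575; n = 18 × 4 = 72 periods.
FV = PV·(1+i)^n = 10,100 × 3.266169 = 32,988.3038

£32,988.30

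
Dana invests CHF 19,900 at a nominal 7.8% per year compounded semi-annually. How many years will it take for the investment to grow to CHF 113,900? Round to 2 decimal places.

22.80 years

Periodic rate i = 0.078/2 = 0.039.
(1+i)^n = 113900/19900 = 5.72362, so n = ln 5.72362 / ln 1.039 = 45.6001 half-years
= 45.6001/2 years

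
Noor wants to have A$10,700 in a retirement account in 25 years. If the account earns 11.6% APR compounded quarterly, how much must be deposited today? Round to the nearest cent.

A$613.54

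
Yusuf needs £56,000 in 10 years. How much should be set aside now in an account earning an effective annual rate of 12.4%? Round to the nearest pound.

PV = 56,000 / (1 + 0.124)^10 = 56,000 / 3.218571 = 17,399.0251

£17,399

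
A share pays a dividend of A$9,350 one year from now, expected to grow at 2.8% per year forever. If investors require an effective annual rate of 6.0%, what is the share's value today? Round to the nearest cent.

PV = D₁/(r − g) = 9350/(0.06 − 0.028) = 292,187.5000

A$292,187.50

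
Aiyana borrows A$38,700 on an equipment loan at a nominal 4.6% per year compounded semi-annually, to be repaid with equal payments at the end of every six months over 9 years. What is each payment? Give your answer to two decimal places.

A$2,649.96

i = 0.046/2 = 0.023 per half-year; n = 9·2 = 18.
Annuity-PV factor = 14.604008; PMT = 38700 / 14.604008 = 2,649.9575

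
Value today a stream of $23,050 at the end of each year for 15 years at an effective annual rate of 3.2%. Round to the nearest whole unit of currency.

$271,231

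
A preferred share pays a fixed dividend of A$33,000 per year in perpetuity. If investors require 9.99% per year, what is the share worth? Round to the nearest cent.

A$330,330.33

PV = PMT / i = 33000 / 0.0999 = 330,330.3303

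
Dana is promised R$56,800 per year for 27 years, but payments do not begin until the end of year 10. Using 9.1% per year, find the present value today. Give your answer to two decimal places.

Value one period before first payment (t=9): 56800 × [1 − (1+0.091)^(−27)] / 0.091 = 56800 × 9.942629 = 564,741.3154
PV₀ = 564,741.3154 / (1+0.091)^9 = 564,741.3154 / 2.189892 = 257,885.4298

R$257,885.43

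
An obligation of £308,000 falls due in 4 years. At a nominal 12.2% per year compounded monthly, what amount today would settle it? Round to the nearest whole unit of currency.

£189,533

Periodic rate i = 0.122/12 = 0.0101667; n = 4 × 12 = 48 periods.
PV = FV·(1+i)^(−n) = 308,000 × 0.615367 = 189,533.1159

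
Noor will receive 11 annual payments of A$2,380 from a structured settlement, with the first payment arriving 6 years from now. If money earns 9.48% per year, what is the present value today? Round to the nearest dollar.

A$10,068

Value one period before first payment (t=5): 2380 × [1 − (1+0.0948)^(−11)] / 0.0948 = 2380 × 6.653510 = 15,835.3527
PV₀ = 15,835.3527 / (1+0.0948)^5 = 15,835.3527 / 1.572802 = 10,068.2455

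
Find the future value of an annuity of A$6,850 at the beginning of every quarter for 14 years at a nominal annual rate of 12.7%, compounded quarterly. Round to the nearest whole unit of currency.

Periodic rate i = 0.127/4 = 0.03175; n = 14 × 4 = 56 periods.
FV = 6850 × [(1+0.03175)^56 − 1] / 0.03175 × (1+i) = 6850 × 154.572793 = 1,058,823.6331
Payments are at the start of each period, so multiply by (1+i).

A$1,058,824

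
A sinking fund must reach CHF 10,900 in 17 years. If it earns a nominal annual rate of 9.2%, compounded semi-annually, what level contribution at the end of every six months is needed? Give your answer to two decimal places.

With 2 periods per year: i = 0.046, n = 34.
PMT = 10900 / ( [(1+0.046)^34 − 1] / 0.046 ) = 10900 / 78.565144 = 138.7384

CHF 138.74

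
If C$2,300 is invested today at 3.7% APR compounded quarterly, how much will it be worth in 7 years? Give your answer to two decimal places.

Periodic rate i = 0.037/4 = 0.00925; n = 7 × 4 = 28 periods.
FV = PV·(1+i)^n = 2,300 × 1.294092 = 2,976.4121

C$2,976.41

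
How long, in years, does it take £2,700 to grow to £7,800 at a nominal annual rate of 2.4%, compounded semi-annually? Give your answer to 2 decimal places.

Periodic rate i = 0.024/2 = 0.012.
(1+i)^n = 7800/2700 = 2.88889, so n = ln 2.88889 / ln 1.012 = 88.9354 half-years
= 88.9354/2 years

44.47 years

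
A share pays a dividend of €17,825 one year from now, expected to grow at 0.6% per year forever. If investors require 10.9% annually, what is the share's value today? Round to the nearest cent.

PV = D₁/(r − g) = 17825/(0.109 − 0.006) = 173,058.2524

€173,058.25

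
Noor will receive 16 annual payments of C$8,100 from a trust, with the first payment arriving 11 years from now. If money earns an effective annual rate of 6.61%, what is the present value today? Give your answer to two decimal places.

C$41,408.03

Value one period before first payment (t=10): 8100 × [1 − (1+0.0661)^(−16)] / 0.0661 = 8100 × 9.695696 = 78,535.1404
Discount back 10 years: 78,535.1404 × (1+0.0661)^(−10) = 78,535.1404 × 0.527255 = 41,408.0321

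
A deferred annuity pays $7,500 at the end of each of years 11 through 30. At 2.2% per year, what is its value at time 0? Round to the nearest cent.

$96,774.67

PV at t=10 (ordinary 20-year annuity): 7500 × a(20|0.022) = 7500 × 16.040185 = 120,301.3910
PV₀ = 120,301.3910 / (1+0.022)^10 = 120,301.3910 / 1.243108 = 96,774.6682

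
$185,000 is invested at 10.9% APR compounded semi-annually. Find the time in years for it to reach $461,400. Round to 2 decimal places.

8.61 years

Periodic rate i = 0.109/2 = 0.0545.
(1+i)^n = 461400/185000 = 2.49405, so n = ln 2.49405 / ln 1.0545 = 17.2219 half-years
= 17.2219/2 years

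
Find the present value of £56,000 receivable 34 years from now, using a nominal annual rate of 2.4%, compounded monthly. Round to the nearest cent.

£24,783.21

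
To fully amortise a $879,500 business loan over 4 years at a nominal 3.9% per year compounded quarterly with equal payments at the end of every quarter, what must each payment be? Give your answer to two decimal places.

$59,634.74

Periodic rate i = 0.039/4 = 0.00975; n = 4 × 4 = 16 periods.
Annuity-PV factor = 14.748114; PMT = 879500 / 14.748114 = 59,634.7440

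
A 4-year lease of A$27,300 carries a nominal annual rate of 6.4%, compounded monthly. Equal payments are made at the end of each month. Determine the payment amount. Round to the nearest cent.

i = 0.064/12 = 0.00533333 per month; n = 4·12 = 48.
PMT = 27300 / ( [1 − (1+0.00533333)^(−48)] / 0.00533333 ) = 27300 / 42.249608 = 646.1598

A$646.16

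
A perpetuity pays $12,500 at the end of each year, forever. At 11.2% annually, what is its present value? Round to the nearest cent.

$111,607.14

PV = C/r = 12500/0.112 = 111,607.1429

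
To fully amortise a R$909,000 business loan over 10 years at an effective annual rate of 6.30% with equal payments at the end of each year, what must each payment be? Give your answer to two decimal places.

Annuity-PV factor = 7.256597; PMT = 909000 / 7.256597 = 125,265.3282

R$125,265.33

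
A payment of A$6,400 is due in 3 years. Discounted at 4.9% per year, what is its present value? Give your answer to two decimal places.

A$5,544.39

PV = FV·(1+i)^(−n) = 6,400 × 0.866310 = 5,544.3867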